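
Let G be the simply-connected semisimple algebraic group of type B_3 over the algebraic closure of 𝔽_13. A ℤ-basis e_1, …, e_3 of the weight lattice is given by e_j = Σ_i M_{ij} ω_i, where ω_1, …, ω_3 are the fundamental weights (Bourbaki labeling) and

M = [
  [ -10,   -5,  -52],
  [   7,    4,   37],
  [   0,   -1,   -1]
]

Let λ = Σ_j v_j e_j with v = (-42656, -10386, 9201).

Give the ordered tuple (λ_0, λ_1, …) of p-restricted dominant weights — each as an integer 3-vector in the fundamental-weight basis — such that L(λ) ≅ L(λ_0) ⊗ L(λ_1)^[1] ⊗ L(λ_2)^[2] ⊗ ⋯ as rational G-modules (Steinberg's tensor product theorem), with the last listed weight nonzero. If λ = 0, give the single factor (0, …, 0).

Compute c_i = Σ_j M_{ij} v_j with v = (-42656, -10386, 9201):
  c_1 = (-10)·(-42656) + (-5)·(-10386) + (-52)·(9201) = 38
  c_2 = (7)·(-42656) + (4)·(-10386) + (37)·(9201) = 301
  c_3 = (0)·(-42656) + (-1)·(-10386) + (-1)·(9201) = 1185
Base-13 expansion of each c_i:
  c_1 = 38 = 12·13^0 + 2·13^1
  c_2 = 301 = 2·13^0 + 10·13^1 + 1·13^2
  c_3 = 1185 = 2·13^0 + 0·13^1 + 7·13^2
Factor λ_0 = (12, 2, 2)
Factor λ_1 = (2, 10, 0)
Factor λ_2 = (0, 1, 7)

((12, 2, 2), (2, 10, 0), (0, 1, 7))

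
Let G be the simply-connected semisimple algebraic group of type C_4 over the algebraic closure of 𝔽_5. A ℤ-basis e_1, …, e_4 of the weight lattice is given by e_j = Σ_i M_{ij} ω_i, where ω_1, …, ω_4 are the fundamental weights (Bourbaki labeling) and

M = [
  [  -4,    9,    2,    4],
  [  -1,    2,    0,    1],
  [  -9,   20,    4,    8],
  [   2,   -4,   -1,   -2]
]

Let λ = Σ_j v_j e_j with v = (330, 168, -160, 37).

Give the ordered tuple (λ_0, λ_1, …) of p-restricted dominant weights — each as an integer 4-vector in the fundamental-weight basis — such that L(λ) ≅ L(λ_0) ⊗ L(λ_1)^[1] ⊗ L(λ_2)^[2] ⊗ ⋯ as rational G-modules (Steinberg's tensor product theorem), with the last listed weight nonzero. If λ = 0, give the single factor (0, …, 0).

((0, 3, 1, 4), (4, 3, 4, 4), (0, 1, 1, 2))

In the fundamental-weight basis, λ has coordinates c = M·v (v = (330, 168, -160, 37)):
  c_1 = (-4)·(330) + 9·168 + (2)·(-160) + 4·37 = 20
  c_2 = (-1)·(330) + 2·168 + (0)·(-160) + 1·37 = 43
  c_3 = (-9)·(330) + 20·168 + (4)·(-160) + 8·37 = 46
  c_4 = 2·330 + (-4)·(168) + (-1)·(-160) + (-2)·(37) = 74
Base-5 expansion of each c_i:
  c_1 = 20 = 0·5^0 + 4·5^1
  c_2 = 43 = 3·5^0 + 3·5^1 + 1·5^2
  c_3 = 46 = 1·5^0 + 4·5^1 + 1·5^2
  c_4 = 74 = 4·5^0 + 4·5^1 + 2·5^2
Factor λ_0 = (0, 3, 1, 4)
Factor λ_1 = (4, 3, 4, 4)
Factor λ_2 = (0, 1, 1, 2)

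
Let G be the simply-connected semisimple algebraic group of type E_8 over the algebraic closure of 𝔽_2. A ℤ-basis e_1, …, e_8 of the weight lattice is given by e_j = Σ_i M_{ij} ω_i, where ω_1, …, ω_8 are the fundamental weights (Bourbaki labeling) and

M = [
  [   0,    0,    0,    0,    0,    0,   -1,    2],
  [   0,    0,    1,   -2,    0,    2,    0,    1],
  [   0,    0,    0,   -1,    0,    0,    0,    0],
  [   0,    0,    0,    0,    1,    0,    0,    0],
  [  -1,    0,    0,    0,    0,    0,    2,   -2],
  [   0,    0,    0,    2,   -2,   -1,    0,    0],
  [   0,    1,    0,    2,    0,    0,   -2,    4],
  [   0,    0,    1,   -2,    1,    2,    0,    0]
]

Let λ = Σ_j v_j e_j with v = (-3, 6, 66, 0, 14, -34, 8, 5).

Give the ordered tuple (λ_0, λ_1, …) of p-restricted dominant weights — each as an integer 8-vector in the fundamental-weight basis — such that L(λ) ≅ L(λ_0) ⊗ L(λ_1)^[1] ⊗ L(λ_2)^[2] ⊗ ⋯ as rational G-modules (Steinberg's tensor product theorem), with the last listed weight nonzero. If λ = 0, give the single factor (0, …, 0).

Compute c_i = Σ_j M_{ij} v_j with v = (-3, 6, 66, 0, 14, -34, 8, 5):
  c_1 = (0)·(-3) + 0·6 + 0·66 + 0·0 + 0·14 + (0)·(-34) + (-1)·(8) + 2·5 = 2
  c_2 = (0)·(-3) + 0·6 + 1·66 + (-2)·(0) + 0·14 + (2)·(-34) + 0·8 + 1·5 = 3
  c_3 = (0)·(-3) + 0·6 + 0·66 + (-1)·(0) + 0·14 + (0)·(-34) + 0·8 + 0·5 = 0
  c_4 = (0)·(-3) + 0·6 + 0·66 + 0·0 + 1·14 + (0)·(-34) + 0·8 + 0·5 = 14
  c_5 = (-1)·(-3) + 0·6 + 0·66 + 0·0 + 0·14 + (0)·(-34) + 2·8 + (-2)·(5) = 9
  c_6 = (0)·(-3) + 0·6 + 0·66 + 2·0 + (-2)·(14) + (-1)·(-34) + 0·8 + 0·5 = 6
  c_7 = (0)·(-3) + 1·6 + 0·66 + 2·0 + 0·14 + (0)·(-34) + (-2)·(8) + 4·5 = 10
  c_8 = (0)·(-3) + 0·6 + 1·66 + (-2)·(0) + 1·14 + (2)·(-34) + 0·8 + 0·5 = 12
Writing each c_i in base p = 2:
  c_1 = 2 = 0·2^0 + 1·2^1
  c_2 = 3 = 1·2^0 + 1·2^1
  c_3 = 0
  c_4 = 14 = 0·2^0 + 1·2^1 + 1·2^2 + 1·2^3
  c_5 = 9 = 1·2^0 + 0·2^1 + 0·2^2 + 1·2^3
  c_6 = 6 = 0·2^0 + 1·2^1 + 1·2^2
  c_7 = 10 = 0·2^0 + 1·2^1 + 0·2^2 + 1·2^3
  c_8 = 12 = 0·2^0 + 0·2^1 + 1·2^2 + 1·2^3
λ_0 = (0, 1, 0, 0, 1, 0, 0, 0)
λ_1 = (1, 1, 0, 1, 0, 1, 1, 0)
λ_2 = (0, 0, 0, 1, 0, 1, 0, 1)
λ_3 = (0, 0, 0, 1, 1, 0, 1, 1)

((0, 1, 0, 0, 1, 0, 0, 0), (1, 1, 0, 1, 0, 1, 1, 0), (0, 0, 0, 1, 0, 1, 0, 1), (0, 0, 0, 1, 1, 0, 1, 1))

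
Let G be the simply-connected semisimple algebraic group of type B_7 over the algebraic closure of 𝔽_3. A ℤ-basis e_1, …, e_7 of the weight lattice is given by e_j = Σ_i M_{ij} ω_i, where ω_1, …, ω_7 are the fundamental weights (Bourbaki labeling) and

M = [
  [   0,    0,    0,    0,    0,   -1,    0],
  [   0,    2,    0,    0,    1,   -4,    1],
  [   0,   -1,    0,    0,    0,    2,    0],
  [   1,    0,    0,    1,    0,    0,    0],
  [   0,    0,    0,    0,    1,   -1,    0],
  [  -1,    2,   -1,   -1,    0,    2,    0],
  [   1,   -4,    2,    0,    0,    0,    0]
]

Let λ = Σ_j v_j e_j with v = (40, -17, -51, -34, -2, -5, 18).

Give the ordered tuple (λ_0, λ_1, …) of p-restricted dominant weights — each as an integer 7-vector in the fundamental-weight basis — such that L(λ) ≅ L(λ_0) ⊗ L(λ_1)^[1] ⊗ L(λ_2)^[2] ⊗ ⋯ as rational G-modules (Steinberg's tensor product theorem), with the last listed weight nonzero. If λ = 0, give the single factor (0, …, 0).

In the fundamental-weight basis, λ has coordinates c = M·v (v = (40, -17, -51, -34, -2, -5, 18)):
  c_1 = (0)·(40) + (0)·(-17) + (0)·(-51) + (0)·(-34) + (0)·(-2) + (-1)·(-5) + (0)·(18) = 5
  c_2 = (0)·(40) + (2)·(-17) + (0)·(-51) + (0)·(-34) + (1)·(-2) + (-4)·(-5) + (1)·(18) = 2
  c_3 = (0)·(40) + (-1)·(-17) + (0)·(-51) + (0)·(-34) + (0)·(-2) + (2)·(-5) + (0)·(18) = 7
  c_4 = (1)·(40) + (0)·(-17) + (0)·(-51) + (1)·(-34) + (0)·(-2) + (0)·(-5) + (0)·(18) = 6
  c_5 = (0)·(40) + (0)·(-17) + (0)·(-51) + (0)·(-34) + (1)·(-2) + (-1)·(-5) + (0)·(18) = 3
  c_6 = (-1)·(40) + (2)·(-17) + (-1)·(-51) + (-1)·(-34) + (0)·(-2) + (2)·(-5) + (0)·(18) = 1
  c_7 = (1)·(40) + (-4)·(-17) + (2)·(-51) + (0)·(-34) + (0)·(-2) + (0)·(-5) + (0)·(18) = 6
p = 3; digits c_i = Σ_j d_{ij}·3^j, 0 ≤ d_{ij} < 3:
  c_1 = 5 = 2·3^0 + 1·3^1
  c_2 = 2 = 2·3^0
  c_3 = 7 = 1·3^0 + 2·3^1
  c_4 = 6 = 0·3^0 + 2·3^1
  c_5 = 3 = 0·3^0 + 1·3^1
  c_6 = 1 = 1·3^0
  c_7 = 6 = 0·3^0 + 2·3^1
λ_0 = (2, 2, 1, 0, 0, 1, 0)
λ_1 = (1, 0, 2, 2, 1, 0, 2)

((2, 2, 1, 0, 0, 1, 0), (1, 0, 2, 2, 1, 0, 2))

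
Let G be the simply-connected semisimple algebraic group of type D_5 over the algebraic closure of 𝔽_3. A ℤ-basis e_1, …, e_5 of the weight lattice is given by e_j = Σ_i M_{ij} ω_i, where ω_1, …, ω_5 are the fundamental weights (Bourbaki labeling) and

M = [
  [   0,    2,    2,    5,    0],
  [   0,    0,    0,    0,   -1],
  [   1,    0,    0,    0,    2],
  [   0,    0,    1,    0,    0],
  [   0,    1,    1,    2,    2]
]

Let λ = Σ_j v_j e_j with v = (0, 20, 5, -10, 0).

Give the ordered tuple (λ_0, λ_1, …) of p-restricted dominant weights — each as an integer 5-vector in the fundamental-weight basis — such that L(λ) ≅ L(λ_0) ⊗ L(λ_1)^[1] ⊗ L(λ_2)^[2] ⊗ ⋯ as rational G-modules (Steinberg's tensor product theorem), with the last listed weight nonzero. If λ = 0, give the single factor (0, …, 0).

((0, 0, 0, 2, 2), (0, 0, 0, 1, 1))

In the fundamental-weight basis, λ has coordinates c = M·v (v = (0, 20, 5, -10, 0)):
  c_1 = 0·0 + 2·20 + 2·5 + (5)·(-10) + 0·0 = 0
  c_2 = 0·0 + 0·20 + 0·5 + (0)·(-10) + (-1)·(0) = 0
  c_3 = 1·0 + 0·20 + 0·5 + (0)·(-10) + 2·0 = 0
  c_4 = 0·0 + 0·20 + 1·5 + (0)·(-10) + 0·0 = 5
  c_5 = 0·0 + 1·20 + 1·5 + (2)·(-10) + 2·0 = 5
Expand coordinatewise in base 3:
  c_1 = 0
  c_2 = 0
  c_3 = 0
  c_4 = 5 = 2·3^0 + 1·3^1
  c_5 = 5 = 2·3^0 + 1·3^1
λ_0 = (0, 0, 0, 2, 2)
λ_1 = (0, 0, 0, 1, 1)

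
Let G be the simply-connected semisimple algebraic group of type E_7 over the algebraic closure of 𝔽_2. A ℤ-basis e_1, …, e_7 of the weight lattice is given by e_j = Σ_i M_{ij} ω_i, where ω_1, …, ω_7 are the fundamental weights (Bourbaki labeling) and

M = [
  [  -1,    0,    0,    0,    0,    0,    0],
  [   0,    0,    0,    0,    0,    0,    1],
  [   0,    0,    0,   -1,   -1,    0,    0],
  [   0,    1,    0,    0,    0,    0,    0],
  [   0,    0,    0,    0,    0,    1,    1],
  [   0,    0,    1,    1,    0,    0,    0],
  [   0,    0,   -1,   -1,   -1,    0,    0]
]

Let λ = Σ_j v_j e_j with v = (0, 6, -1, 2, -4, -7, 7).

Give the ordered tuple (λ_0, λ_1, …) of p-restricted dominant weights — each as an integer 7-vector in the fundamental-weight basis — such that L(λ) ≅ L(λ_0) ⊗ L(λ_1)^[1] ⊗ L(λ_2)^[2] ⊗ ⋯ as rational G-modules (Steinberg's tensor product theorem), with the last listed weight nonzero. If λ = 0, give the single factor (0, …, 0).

Change of basis e → ω: c = M·v where v = (0, 6, -1, 2, -4, -7, 7):
  c_1 = -1*0 + 0*6 + 0*-1 + 0*2 + 0*-4 + 0*-7 + 0*7 = 0
  c_2 = 0*0 + 0*6 + 0*-1 + 0*2 + 0*-4 + 0*-7 + 1*7 = 7
  c_3 = 0*0 + 0*6 + 0*-1 + -1*2 + -1*-4 + 0*-7 + 0*7 = 2
  c_4 = 0*0 + 1*6 + 0*-1 + 0*2 + 0*-4 + 0*-7 + 0*7 = 6
  c_5 = 0*0 + 0*6 + 0*-1 + 0*2 + 0*-4 + 1*-7 + 1*7 = 0
  c_6 = 0*0 + 0*6 + 1*-1 + 1*2 + 0*-4 + 0*-7 + 0*7 = 1
  c_7 = 0*0 + 0*6 + -1*-1 + -1*2 + -1*-4 + 0*-7 + 0*7 = 3
Expand coordinatewise in base 2:
  c_1 = 0
  c_2 = 7 = 1·2^0 + 1·2^1 + 1·2^2
  c_3 = 2 = 0·2^0 + 1·2^1
  c_4 = 6 = 0·2^0 + 1·2^1 + 1·2^2
  c_5 = 0
  c_6 = 1 = 1·2^0
  c_7 = 3 = 1·2^0 + 1·2^1
Factor λ_0 = (0, 1, 0, 0, 0, 1, 1)
Factor λ_1 = (0, 1, 1, 1, 0, 0, 1)
Factor λ_2 = (0, 1, 0, 1, 0, 0, 0)

((0, 1, 0, 0, 0, 1, 1), (0, 1, 1, 1, 0, 0, 1), (0, 1, 0, 1, 0, 0, 0))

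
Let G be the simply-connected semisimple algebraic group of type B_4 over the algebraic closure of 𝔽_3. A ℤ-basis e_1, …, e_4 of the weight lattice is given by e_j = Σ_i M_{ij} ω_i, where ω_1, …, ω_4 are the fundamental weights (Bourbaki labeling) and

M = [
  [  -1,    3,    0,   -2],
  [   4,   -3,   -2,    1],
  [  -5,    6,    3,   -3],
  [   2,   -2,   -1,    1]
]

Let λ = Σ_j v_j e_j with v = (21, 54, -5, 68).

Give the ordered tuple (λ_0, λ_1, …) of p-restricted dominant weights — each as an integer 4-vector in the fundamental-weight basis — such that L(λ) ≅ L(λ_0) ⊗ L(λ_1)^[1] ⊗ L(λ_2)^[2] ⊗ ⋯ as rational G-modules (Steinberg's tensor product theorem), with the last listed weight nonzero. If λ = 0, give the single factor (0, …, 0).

((2, 0, 0, 1), (1, 0, 0, 2))

ω-coordinates c = M·v, v = (21, 54, -5, 68):
  c_1 = (-1)·(21) + (3)·(54) + (0)·(-5) + (-2)·(68) = 5
  c_2 = (4)·(21) + (-3)·(54) + (-2)·(-5) + (1)·(68) = 0
  c_3 = (-5)·(21) + (6)·(54) + (3)·(-5) + (-3)·(68) = 0
  c_4 = (2)·(21) + (-2)·(54) + (-1)·(-5) + (1)·(68) = 7
Base-3 expansion of each c_i:
  c_1 = 5 = 2·3^0 + 1·3^1
  c_2 = 0
  c_3 = 0
  c_4 = 7 = 1·3^0 + 2·3^1
λ_0 = (2, 0, 0, 1)
λ_1 = (1, 0, 0, 2)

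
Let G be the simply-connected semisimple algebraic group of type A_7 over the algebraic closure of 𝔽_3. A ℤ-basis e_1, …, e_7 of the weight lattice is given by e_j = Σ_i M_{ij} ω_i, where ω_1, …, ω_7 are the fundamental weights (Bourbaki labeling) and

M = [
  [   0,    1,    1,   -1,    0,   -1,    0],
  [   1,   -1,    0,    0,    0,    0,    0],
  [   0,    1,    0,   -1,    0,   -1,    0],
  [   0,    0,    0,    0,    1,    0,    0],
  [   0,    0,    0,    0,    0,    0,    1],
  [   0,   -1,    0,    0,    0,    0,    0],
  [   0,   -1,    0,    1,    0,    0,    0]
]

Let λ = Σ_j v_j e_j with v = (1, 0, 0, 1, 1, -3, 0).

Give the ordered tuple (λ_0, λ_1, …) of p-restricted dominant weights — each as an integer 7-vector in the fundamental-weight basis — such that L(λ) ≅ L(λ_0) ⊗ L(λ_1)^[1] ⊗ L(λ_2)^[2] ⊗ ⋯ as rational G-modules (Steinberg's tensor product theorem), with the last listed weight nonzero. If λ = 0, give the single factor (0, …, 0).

((2, 1, 2, 1, 0, 0, 1),)

Compute c_i = Σ_j M_{ij} v_j with v = (1, 0, 0, 1, 1, -3, 0):
  c_1 = 0·1 + 1·0 + 1·0 + (-1)·(1) + 0·1 + (-1)·(-3) + 0·0 = 2
  c_2 = 1·1 + (-1)·(0) + 0·0 + 0·1 + 0·1 + (0)·(-3) + 0·0 = 1
  c_3 = 0·1 + 1·0 + 0·0 + (-1)·(1) + 0·1 + (-1)·(-3) + 0·0 = 2
  c_4 = 0·1 + 0·0 + 0·0 + 0·1 + 1·1 + (0)·(-3) + 0·0 = 1
  c_5 = 0·1 + 0·0 + 0·0 + 0·1 + 0·1 + (0)·(-3) + 1·0 = 0
  c_6 = 0·1 + (-1)·(0) + 0·0 + 0·1 + 0·1 + (0)·(-3) + 0·0 = 0
  c_7 = 0·1 + (-1)·(0) + 0·0 + 1·1 + 0·1 + (0)·(-3) + 0·0 = 1
Base-3 expansion of each c_i:
  c_1 = 2 = 2·3^0
  c_2 = 1 = 1·3^0
  c_3 = 2 = 2·3^0
  c_4 = 1 = 1·3^0
  c_5 = 0
  c_6 = 0
  c_7 = 1 = 1·3^0
p-restricted factor λ_0 = (2, 1, 2, 1, 0, 0, 1)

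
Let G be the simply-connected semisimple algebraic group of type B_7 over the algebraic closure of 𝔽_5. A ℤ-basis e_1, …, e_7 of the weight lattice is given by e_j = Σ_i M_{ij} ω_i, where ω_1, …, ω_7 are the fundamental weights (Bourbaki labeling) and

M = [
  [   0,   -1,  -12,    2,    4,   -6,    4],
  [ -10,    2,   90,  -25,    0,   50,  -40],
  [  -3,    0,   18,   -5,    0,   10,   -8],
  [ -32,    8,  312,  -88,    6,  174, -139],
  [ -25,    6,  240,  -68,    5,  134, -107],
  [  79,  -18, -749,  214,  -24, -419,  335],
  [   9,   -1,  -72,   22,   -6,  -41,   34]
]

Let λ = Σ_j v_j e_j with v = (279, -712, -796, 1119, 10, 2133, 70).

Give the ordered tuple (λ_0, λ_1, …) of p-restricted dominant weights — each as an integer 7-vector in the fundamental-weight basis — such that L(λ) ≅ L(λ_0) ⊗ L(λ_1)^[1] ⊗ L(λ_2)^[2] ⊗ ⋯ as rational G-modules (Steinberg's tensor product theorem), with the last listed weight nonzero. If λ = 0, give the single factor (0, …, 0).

Converting to the ω-basis (c_i = row i of M dotted with v = (279, -712, -796, 1119, 10, 2133, 70)):
  c_1 = 0*279 + -1*-712 + -12*-796 + 2*1119 + 4*10 + -6*2133 + 4*70 = 24
  c_2 = -10*279 + 2*-712 + 90*-796 + -25*1119 + 0*10 + 50*2133 + -40*70 = 21
  c_3 = -3*279 + 0*-712 + 18*-796 + -5*1119 + 0*10 + 10*2133 + -8*70 = 10
  c_4 = -32*279 + 8*-712 + 312*-796 + -88*1119 + 6*10 + 174*2133 + -139*70 = 24
  c_5 = -25*279 + 6*-712 + 240*-796 + -68*1119 + 5*10 + 134*2133 + -107*70 = 3
  c_6 = 79*279 + -18*-712 + -749*-796 + 214*1119 + -24*10 + -419*2133 + 335*70 = 10
  c_7 = 9*279 + -1*-712 + -72*-796 + 22*1119 + -6*10 + -41*2133 + 34*70 = 20
Writing each c_i in base p = 5:
  c_1 = 24 = 4·5^0 + 4·5^1
  c_2 = 21 = 1·5^0 + 4·5^1
  c_3 = 10 = 0·5^0 + 2·5^1
  c_4 = 24 = 4·5^0 + 4·5^1
  c_5 = 3 = 3·5^0
  c_6 = 10 = 0·5^0 + 2·5^1
  c_7 = 20 = 0·5^0 + 4·5^1
Factor λ_0 = (4, 1, 0, 4, 3, 0, 0)
Factor λ_1 = (4, 4, 2, 4, 0, 2, 4)

((4, 1, 0, 4, 3, 0, 0), (4, 4, 2, 4, 0, 2, 4))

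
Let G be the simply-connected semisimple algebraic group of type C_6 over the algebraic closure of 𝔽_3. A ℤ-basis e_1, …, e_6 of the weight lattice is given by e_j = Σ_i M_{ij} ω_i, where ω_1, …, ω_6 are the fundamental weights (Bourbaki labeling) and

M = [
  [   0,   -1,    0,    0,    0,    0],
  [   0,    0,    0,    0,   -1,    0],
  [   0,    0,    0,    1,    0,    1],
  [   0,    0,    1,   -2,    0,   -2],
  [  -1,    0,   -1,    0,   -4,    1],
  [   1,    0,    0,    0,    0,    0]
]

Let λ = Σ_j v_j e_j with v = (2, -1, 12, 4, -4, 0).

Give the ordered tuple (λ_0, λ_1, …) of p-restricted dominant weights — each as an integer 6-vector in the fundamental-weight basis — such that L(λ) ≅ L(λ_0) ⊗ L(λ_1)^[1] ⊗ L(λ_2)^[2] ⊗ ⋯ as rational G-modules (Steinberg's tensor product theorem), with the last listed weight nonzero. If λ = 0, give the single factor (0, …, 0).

((1, 1, 1, 1, 2, 2), (0, 1, 1, 1, 0, 0))

Converting to the ω-basis (c_i = row i of M dotted with v = (2, -1, 12, 4, -4, 0)):
  c_1 = (0)·(2) + (-1)·(-1) + (0)·(12) + (0)·(4) + (0)·(-4) + (0)·(0) = 1
  c_2 = (0)·(2) + (0)·(-1) + (0)·(12) + (0)·(4) + (-1)·(-4) + (0)·(0) = 4
  c_3 = (0)·(2) + (0)·(-1) + (0)·(12) + (1)·(4) + (0)·(-4) + (1)·(0) = 4
  c_4 = (0)·(2) + (0)·(-1) + (1)·(12) + (-2)·(4) + (0)·(-4) + (-2)·(0) = 4
  c_5 = (-1)·(2) + (0)·(-1) + (-1)·(12) + (0)·(4) + (-4)·(-4) + (1)·(0) = 2
  c_6 = (1)·(2) + (0)·(-1) + (0)·(12) + (0)·(4) + (0)·(-4) + (0)·(0) = 2
p = 3; digits c_i = Σ_j d_{ij}·3^j, 0 ≤ d_{ij} < 3:
  c_1 = 1 = 1·3^0
  c_2 = 4 = 1·3^0 + 1·3^1
  c_3 = 4 = 1·3^0 + 1·3^1
  c_4 = 4 = 1·3^0 + 1·3^1
  c_5 = 2 = 2·3^0
  c_6 = 2 = 2·3^0
p-restricted factor λ_0 = (1, 1, 1, 1, 2, 2)
p-restricted factor λ_1 = (0, 1, 1, 1, 0, 0)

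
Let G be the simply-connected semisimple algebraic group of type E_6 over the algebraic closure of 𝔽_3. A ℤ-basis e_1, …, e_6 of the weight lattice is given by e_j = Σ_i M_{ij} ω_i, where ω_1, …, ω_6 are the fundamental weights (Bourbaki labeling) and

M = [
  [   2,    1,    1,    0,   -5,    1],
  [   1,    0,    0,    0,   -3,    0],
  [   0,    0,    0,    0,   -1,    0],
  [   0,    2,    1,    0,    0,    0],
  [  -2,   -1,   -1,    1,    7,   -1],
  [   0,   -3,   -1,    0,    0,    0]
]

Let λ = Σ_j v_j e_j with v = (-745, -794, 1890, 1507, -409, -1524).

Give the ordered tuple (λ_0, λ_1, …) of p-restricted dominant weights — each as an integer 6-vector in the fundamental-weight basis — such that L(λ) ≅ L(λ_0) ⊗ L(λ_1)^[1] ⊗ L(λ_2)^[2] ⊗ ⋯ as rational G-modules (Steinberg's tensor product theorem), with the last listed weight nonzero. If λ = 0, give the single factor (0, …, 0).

Converting to the ω-basis (c_i = row i of M dotted with v = (-745, -794, 1890, 1507, -409, -1524)):
  c_1 = (2)·(-745) + (1)·(-794) + 1·1890 + 0·1507 + (-5)·(-409) + (1)·(-1524) = 127
  c_2 = (1)·(-745) + (0)·(-794) + 0·1890 + 0·1507 + (-3)·(-409) + (0)·(-1524) = 482
  c_3 = (0)·(-745) + (0)·(-794) + 0·1890 + 0·1507 + (-1)·(-409) + (0)·(-1524) = 409
  c_4 = (0)·(-745) + (2)·(-794) + 1·1890 + 0·1507 + (0)·(-409) + (0)·(-1524) = 302
  c_5 = (-2)·(-745) + (-1)·(-794) + (-1)·(1890) + 1·1507 + (7)·(-409) + (-1)·(-1524) = 562
  c_6 = (0)·(-745) + (-3)·(-794) + (-1)·(1890) + 0·1507 + (0)·(-409) + (0)·(-1524) = 492
p = 3; digits c_i = Σ_j d_{ij}·3^j, 0 ≤ d_{ij} < 3:
  c_1 = 127 = 1·3^0 + 0·3^1 + 2·3^2 + 1·3^3 + 1·3^4
  c_2 = 482 = 2·3^0 + 1·3^1 + 2·3^2 + 2·3^3 + 2·3^4 + 1·3^5
  c_3 = 409 = 1·3^0 + 1·3^1 + 0·3^2 + 0·3^3 + 2·3^4 + 1·3^5
  c_4 = 302 = 2·3^0 + 1·3^1 + 0·3^2 + 2·3^3 + 0·3^4 + 1·3^5
  c_5 = 562 = 1·3^0 + 1·3^1 + 2·3^2 + 2·3^3 + 0·3^4 + 2·3^5
  c_6 = 492 = 0·3^0 + 2·3^1 + 0·3^2 + 0·3^3 + 0·3^4 + 2·3^5
Factor λ_0 = (1, 2, 1, 2, 1, 0)
Factor λ_1 = (0, 1, 1, 1, 1, 2)
Factor λ_2 = (2, 2, 0, 0, 2, 0)
Factor λ_3 = (1, 2, 0, 2, 2, 0)
Factor λ_4 = (1, 2, 2, 0, 0, 0)
Factor λ_5 = (0, 1, 1, 1, 2, 2)

((1, 2, 1, 2, 1, 0), (0, 1, 1, 1, 1, 2), (2, 2, 0, 0, 2, 0), (1, 2, 0, 2, 2, 0), (1, 2, 2, 0, 0, 0), (0, 1, 1, 1, 2, 2))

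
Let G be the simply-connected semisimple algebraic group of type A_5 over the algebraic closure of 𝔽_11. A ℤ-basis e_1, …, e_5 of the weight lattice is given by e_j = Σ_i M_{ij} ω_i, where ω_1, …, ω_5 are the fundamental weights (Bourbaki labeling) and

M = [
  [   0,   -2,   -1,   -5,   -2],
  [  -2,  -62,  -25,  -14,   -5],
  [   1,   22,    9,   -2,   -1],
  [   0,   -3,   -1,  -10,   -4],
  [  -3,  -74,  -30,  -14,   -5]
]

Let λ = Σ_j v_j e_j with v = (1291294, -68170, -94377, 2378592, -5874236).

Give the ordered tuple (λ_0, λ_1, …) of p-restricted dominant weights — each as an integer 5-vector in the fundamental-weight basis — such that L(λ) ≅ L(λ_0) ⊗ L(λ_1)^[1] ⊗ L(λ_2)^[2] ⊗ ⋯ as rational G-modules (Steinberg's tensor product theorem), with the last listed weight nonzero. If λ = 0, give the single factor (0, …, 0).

In the fundamental-weight basis, λ has coordinates c = M·v (v = (1291294, -68170, -94377, 2378592, -5874236)):
  c_1 = (0)·(1291294) + (-2)·(-68170) + (-1)·(-94377) + (-5)·(2378592) + (-2)·(-5874236) = 86229
  c_2 = (-2)·(1291294) + (-62)·(-68170) + (-25)·(-94377) + (-14)·(2378592) + (-5)·(-5874236) = 74269
  c_3 = (1)·(1291294) + (22)·(-68170) + (9)·(-94377) + (-2)·(2378592) + (-1)·(-5874236) = 59213
  c_4 = (0)·(1291294) + (-3)·(-68170) + (-1)·(-94377) + (-10)·(2378592) + (-4)·(-5874236) = 9911
  c_5 = (-3)·(1291294) + (-74)·(-68170) + (-30)·(-94377) + (-14)·(2378592) + (-5)·(-5874236) = 72900
p = 11; digits c_i = Σ_j d_{ij}·11^j, 0 ≤ d_{ij} < 11:
  c_1 = 86229 = 0·11^0 + 7·11^1 + 8·11^2 + 9·11^3 + 5·11^4
  c_2 = 74269 = 8·11^0 + 8·11^1 + 8·11^2 + 0·11^3 + 5·11^4
  c_3 = 59213 = 0·11^0 + 4·11^1 + 5·11^2 + 0·11^3 + 4·11^4
  c_4 = 9911 = 0·11^0 + 10·11^1 + 4·11^2 + 7·11^3
  c_5 = 72900 = 3·11^0 + 5·11^1 + 8·11^2 + 10·11^3 + 4·11^4
λ_0 = (0, 8, 0, 0, 3)
λ_1 = (7, 8, 4, 10, 5)
λ_2 = (8, 8, 5, 4, 8)
λ_3 = (9, 0, 0, 7, 10)
λ_4 = (5, 5, 4, 0, 4)

((0, 8, 0, 0, 3), (7, 8, 4, 10, 5), (8, 8, 5, 4, 8), (9, 0, 0, 7, 10), (5, 5, 4, 0, 4))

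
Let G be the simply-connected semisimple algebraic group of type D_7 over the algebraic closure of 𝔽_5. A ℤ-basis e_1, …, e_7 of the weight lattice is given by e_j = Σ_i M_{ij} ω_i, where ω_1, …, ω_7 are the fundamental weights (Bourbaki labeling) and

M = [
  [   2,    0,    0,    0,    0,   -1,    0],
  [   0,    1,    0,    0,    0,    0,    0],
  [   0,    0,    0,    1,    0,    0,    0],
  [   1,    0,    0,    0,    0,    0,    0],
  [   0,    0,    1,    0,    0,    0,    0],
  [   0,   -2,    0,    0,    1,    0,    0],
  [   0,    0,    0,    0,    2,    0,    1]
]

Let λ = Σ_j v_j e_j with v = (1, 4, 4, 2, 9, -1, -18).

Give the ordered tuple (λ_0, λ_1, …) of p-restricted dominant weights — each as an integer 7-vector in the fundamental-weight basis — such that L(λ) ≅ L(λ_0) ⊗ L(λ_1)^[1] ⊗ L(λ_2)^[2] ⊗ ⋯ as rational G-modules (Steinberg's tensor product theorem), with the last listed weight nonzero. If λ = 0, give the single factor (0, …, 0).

Compute c_i = Σ_j M_{ij} v_j with v = (1, 4, 4, 2, 9, -1, -18):
  c_1 = 2·1 + 0·4 + 0·4 + 0·2 + 0·9 + (-1)·(-1) + (0)·(-18) = 3
  c_2 = 0·1 + 1·4 + 0·4 + 0·2 + 0·9 + (0)·(-1) + (0)·(-18) = 4
  c_3 = 0·1 + 0·4 + 0·4 + 1·2 + 0·9 + (0)·(-1) + (0)·(-18) = 2
  c_4 = 1·1 + 0·4 + 0·4 + 0·2 + 0·9 + (0)·(-1) + (0)·(-18) = 1
  c_5 = 0·1 + 0·4 + 1·4 + 0·2 + 0·9 + (0)·(-1) + (0)·(-18) = 4
  c_6 = 0·1 + (-2)·(4) + 0·4 + 0·2 + 1·9 + (0)·(-1) + (0)·(-18) = 1
  c_7 = 0·1 + 0·4 + 0·4 + 0·2 + 2·9 + (0)·(-1) + (1)·(-18) = 0
p = 5; digits c_i = Σ_j d_{ij}·5^j, 0 ≤ d_{ij} < 5:
  c_1 = 3 = 3·5^0
  c_2 = 4 = 4·5^0
  c_3 = 2 = 2·5^0
  c_4 = 1 = 1·5^0
  c_5 = 4 = 4·5^0
  c_6 = 1 = 1·5^0
  c_7 = 0
p-restricted factor λ_0 = (3, 4, 2, 1, 4, 1, 0)

((3, 4, 2, 1, 4, 1, 0),)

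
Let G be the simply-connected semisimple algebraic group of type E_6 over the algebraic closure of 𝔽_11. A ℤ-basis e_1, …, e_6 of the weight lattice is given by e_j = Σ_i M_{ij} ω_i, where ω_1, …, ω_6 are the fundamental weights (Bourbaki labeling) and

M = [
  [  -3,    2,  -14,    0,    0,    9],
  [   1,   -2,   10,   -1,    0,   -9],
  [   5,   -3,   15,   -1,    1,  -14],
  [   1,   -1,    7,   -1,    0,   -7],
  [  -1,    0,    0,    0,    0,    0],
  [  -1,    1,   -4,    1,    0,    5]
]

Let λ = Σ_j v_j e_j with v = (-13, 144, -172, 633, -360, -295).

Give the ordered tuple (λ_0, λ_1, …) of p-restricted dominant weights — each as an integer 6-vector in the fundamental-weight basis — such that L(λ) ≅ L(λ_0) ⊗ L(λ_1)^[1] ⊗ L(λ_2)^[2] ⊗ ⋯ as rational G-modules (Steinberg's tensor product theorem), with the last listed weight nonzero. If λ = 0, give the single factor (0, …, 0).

In the fundamental-weight basis, λ has coordinates c = M·v (v = (-13, 144, -172, 633, -360, -295)):
  c_1 = (-3)·(-13) + (2)·(144) + (-14)·(-172) + (0)·(633) + (0)·(-360) + (9)·(-295) = 80
  c_2 = (1)·(-13) + (-2)·(144) + (10)·(-172) + (-1)·(633) + (0)·(-360) + (-9)·(-295) = 1
  c_3 = (5)·(-13) + (-3)·(144) + (15)·(-172) + (-1)·(633) + (1)·(-360) + (-14)·(-295) = 60
  c_4 = (1)·(-13) + (-1)·(144) + (7)·(-172) + (-1)·(633) + (0)·(-360) + (-7)·(-295) = 71
  c_5 = (-1)·(-13) + (0)·(144) + (0)·(-172) + (0)·(633) + (0)·(-360) + (0)·(-295) = 13
  c_6 = (-1)·(-13) + (1)·(144) + (-4)·(-172) + (1)·(633) + (0)·(-360) + (5)·(-295) = 3
p = 11; digits c_i = Σ_j d_{ij}·11^j, 0 ≤ d_{ij} < 11:
  c_1 = 80 = 3·11^0 + 7·11^1
  c_2 = 1 = 1·11^0
  c_3 = 60 = 5·11^0 + 5·11^1
  c_4 = 71 = 5·11^0 + 6·11^1
  c_5 = 13 = 2·11^0 + 1·11^1
  c_6 = 3 = 3·11^0
p-restricted factor λ_0 = (3, 1, 5, 5, 2, 3)
p-restricted factor λ_1 = (7, 0, 5, 6, 1, 0)

((3, 1, 5, 5, 2, 3), (7, 0, 5, 6, 1, 0))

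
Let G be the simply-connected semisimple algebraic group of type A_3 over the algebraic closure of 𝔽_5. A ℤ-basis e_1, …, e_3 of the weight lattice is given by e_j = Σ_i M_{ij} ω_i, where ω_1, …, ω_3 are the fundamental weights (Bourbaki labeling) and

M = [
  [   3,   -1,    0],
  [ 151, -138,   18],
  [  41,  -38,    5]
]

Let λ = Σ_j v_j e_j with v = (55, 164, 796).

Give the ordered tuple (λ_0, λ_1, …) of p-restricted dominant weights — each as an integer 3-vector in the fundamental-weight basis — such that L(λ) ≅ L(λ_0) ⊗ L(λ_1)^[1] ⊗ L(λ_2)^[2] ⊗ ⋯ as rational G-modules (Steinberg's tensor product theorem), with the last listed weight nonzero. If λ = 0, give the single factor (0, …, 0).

Change of basis e → ω: c = M·v where v = (55, 164, 796):
  c_1 = 3*55 + -1*164 + 0*796 = 1
  c_2 = 151*55 + -138*164 + 18*796 = 1
  c_3 = 41*55 + -38*164 + 5*796 = 3
Writing each c_i in base p = 5:
  c_1 = 1 = 1·5^0
  c_2 = 1 = 1·5^0
  c_3 = 3 = 3·5^0
Factor λ_0 = (1, 1, 3)

((1, 1, 3),)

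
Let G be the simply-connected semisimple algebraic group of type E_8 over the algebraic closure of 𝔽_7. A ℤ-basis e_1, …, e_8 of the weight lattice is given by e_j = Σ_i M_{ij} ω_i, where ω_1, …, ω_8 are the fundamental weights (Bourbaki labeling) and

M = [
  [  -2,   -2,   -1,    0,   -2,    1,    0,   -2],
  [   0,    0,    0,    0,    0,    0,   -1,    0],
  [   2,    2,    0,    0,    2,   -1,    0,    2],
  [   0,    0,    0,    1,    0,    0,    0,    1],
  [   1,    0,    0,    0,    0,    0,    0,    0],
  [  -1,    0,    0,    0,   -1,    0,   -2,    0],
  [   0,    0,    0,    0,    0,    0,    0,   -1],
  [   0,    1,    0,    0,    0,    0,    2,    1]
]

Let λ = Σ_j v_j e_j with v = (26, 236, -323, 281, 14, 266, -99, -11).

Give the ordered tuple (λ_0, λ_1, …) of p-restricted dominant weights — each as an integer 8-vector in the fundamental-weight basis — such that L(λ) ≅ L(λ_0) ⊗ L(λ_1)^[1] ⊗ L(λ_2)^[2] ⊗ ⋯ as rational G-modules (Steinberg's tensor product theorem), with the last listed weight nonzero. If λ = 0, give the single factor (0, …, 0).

((3, 1, 5, 4, 5, 4, 4, 6), (1, 0, 2, 3, 3, 1, 1, 3), (1, 2, 5, 5, 0, 3, 0, 0))

ω-coordinates c = M·v, v = (26, 236, -323, 281, 14, 266, -99, -11):
  c_1 = (-2)·(26) + (-2)·(236) + (-1)·(-323) + 0·281 + (-2)·(14) + 1·266 + (0)·(-99) + (-2)·(-11) = 59
  c_2 = 0·26 + 0·236 + (0)·(-323) + 0·281 + 0·14 + 0·266 + (-1)·(-99) + (0)·(-11) = 99
  c_3 = 2·26 + 2·236 + (0)·(-323) + 0·281 + 2·14 + (-1)·(266) + (0)·(-99) + (2)·(-11) = 264
  c_4 = 0·26 + 0·236 + (0)·(-323) + 1·281 + 0·14 + 0·266 + (0)·(-99) + (1)·(-11) = 270
  c_5 = 1·26 + 0·236 + (0)·(-323) + 0·281 + 0·14 + 0·266 + (0)·(-99) + (0)·(-11) = 26
  c_6 = (-1)·(26) + 0·236 + (0)·(-323) + 0·281 + (-1)·(14) + 0·266 + (-2)·(-99) + (0)·(-11) = 158
  c_7 = 0·26 + 0·236 + (0)·(-323) + 0·281 + 0·14 + 0·266 + (0)·(-99) + (-1)·(-11) = 11
  c_8 = 0·26 + 1·236 + (0)·(-323) + 0·281 + 0·14 + 0·266 + (2)·(-99) + (1)·(-11) = 27
Writing each c_i in base p = 7:
  c_1 = 59 = 3·7^0 + 1·7^1 + 1·7^2
  c_2 = 99 = 1·7^0 + 0·7^1 + 2·7^2
  c_3 = 264 = 5·7^0 + 2·7^1 + 5·7^2
  c_4 = 270 = 4·7^0 + 3·7^1 + 5·7^2
  c_5 = 26 = 5·7^0 + 3·7^1
  c_6 = 158 = 4·7^0 + 1·7^1 + 3·7^2
  c_7 = 11 = 4·7^0 + 1·7^1
  c_8 = 27 = 6·7^0 + 3·7^1
Factor λ_0 = (3, 1, 5, 4, 5, 4, 4, 6)
Factor λ_1 = (1, 0, 2, 3, 3, 1, 1, 3)
Factor λ_2 = (1, 2, 5, 5, 0, 3, 0, 0)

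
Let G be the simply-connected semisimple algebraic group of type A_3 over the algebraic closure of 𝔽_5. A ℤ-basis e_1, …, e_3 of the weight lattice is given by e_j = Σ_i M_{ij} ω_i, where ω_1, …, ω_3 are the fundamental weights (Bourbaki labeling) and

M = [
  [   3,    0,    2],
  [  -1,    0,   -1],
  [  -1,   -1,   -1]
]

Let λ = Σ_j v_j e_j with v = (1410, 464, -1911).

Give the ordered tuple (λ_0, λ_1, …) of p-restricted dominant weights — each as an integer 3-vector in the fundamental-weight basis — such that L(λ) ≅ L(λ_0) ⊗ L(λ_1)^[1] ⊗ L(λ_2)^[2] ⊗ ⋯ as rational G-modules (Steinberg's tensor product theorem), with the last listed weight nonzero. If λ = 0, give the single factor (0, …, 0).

((3, 1, 2), (1, 0, 2), (1, 0, 1), (3, 4, 0))

Compute c_i = Σ_j M_{ij} v_j with v = (1410, 464, -1911):
  c_1 = 3·1410 + 0·464 + (2)·(-1911) = 408
  c_2 = (-1)·(1410) + 0·464 + (-1)·(-1911) = 501
  c_3 = (-1)·(1410) + (-1)·(464) + (-1)·(-1911) = 37
Expand coordinatewise in base 5:
  c_1 = 408 = 3·5^0 + 1·5^1 + 1·5^2 + 3·5^3
  c_2 = 501 = 1·5^0 + 0·5^1 + 0·5^2 + 4·5^3
  c_3 = 37 = 2·5^0 + 2·5^1 + 1·5^2
p-restricted factor λ_0 = (3, 1, 2)
p-restricted factor λ_1 = (1, 0, 2)
p-restricted factor λ_2 = (1, 0, 1)
p-restricted factor λ_3 = (3, 4, 0)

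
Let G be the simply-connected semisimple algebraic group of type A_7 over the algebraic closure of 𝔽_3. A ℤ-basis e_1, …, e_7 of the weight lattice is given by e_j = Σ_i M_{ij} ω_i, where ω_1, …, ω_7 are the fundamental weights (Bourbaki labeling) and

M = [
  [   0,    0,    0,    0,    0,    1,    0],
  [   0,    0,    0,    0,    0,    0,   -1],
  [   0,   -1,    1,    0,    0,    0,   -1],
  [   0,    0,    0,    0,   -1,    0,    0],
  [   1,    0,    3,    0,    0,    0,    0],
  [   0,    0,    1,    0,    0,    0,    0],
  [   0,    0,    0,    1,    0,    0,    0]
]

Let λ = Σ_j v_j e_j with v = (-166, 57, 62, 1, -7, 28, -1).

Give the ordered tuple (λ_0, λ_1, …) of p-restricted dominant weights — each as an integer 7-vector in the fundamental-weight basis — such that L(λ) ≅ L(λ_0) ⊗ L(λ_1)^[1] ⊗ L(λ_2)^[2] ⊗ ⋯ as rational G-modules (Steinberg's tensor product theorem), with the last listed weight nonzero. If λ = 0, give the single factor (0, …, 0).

In the fundamental-weight basis, λ has coordinates c = M·v (v = (-166, 57, 62, 1, -7, 28, -1)):
  c_1 = 0*-166 + 0*57 + 0*62 + 0*1 + 0*-7 + 1*28 + 0*-1 = 28
  c_2 = 0*-166 + 0*57 + 0*62 + 0*1 + 0*-7 + 0*28 + -1*-1 = 1
  c_3 = 0*-166 + -1*57 + 1*62 + 0*1 + 0*-7 + 0*28 + -1*-1 = 6
  c_4 = 0*-166 + 0*57 + 0*62 + 0*1 + -1*-7 + 0*28 + 0*-1 = 7
  c_5 = 1*-166 + 0*57 + 3*62 + 0*1 + 0*-7 + 0*28 + 0*-1 = 20
  c_6 = 0*-166 + 0*57 + 1*62 + 0*1 + 0*-7 + 0*28 + 0*-1 = 62
  c_7 = 0*-166 + 0*57 + 0*62 + 1*1 + 0*-7 + 0*28 + 0*-1 = 1
Base-3 expansion of each c_i:
  c_1 = 28 = 1·3^0 + 0·3^1 + 0·3^2 + 1·3^3
  c_2 = 1 = 1·3^0
  c_3 = 6 = 0·3^0 + 2·3^1
  c_4 = 7 = 1·3^0 + 2·3^1
  c_5 = 20 = 2·3^0 + 0·3^1 + 2·3^2
  c_6 = 62 = 2·3^0 + 2·3^1 + 0·3^2 + 2·3^3
  c_7 = 1 = 1·3^0
λ_0 = (1, 1, 0, 1, 2, 2, 1)
λ_1 = (0, 0, 2, 2, 0, 2, 0)
λ_2 = (0, 0, 0, 0, 2, 0, 0)
λ_3 = (1, 0, 0, 0, 0, 2, 0)

((1, 1, 0, 1, 2, 2, 1), (0, 0, 2, 2, 0, 2, 0), (0, 0, 0, 0, 2, 0, 0), (1, 0, 0, 0, 0, 2, 0))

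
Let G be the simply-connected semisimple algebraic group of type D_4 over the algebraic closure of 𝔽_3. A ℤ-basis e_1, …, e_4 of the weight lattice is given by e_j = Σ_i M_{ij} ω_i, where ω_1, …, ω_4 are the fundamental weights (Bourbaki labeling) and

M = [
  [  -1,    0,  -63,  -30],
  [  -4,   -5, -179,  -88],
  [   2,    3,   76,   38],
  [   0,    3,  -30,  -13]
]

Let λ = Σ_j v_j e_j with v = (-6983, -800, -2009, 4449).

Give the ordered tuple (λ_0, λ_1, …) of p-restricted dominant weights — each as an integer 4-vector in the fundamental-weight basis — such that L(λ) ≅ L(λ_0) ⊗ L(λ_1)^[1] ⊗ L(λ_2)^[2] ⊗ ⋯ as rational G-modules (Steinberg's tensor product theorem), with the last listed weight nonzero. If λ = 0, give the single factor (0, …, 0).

((2, 1, 0, 0), (2, 1, 1, 2), (2, 0, 1, 0), (2, 1, 0, 1))

Converting to the ω-basis (c_i = row i of M dotted with v = (-6983, -800, -2009, 4449)):
  c_1 = (-1)·(-6983) + (0)·(-800) + (-63)·(-2009) + (-30)·(4449) = 80
  c_2 = (-4)·(-6983) + (-5)·(-800) + (-179)·(-2009) + (-88)·(4449) = 31
  c_3 = (2)·(-6983) + (3)·(-800) + (76)·(-2009) + (38)·(4449) = 12
  c_4 = (0)·(-6983) + (3)·(-800) + (-30)·(-2009) + (-13)·(4449) = 33
Expand coordinatewise in base 3:
  c_1 = 80 = 2·3^0 + 2·3^1 + 2·3^2 + 2·3^3
  c_2 = 31 = 1·3^0 + 1·3^1 + 0·3^2 + 1·3^3
  c_3 = 12 = 0·3^0 + 1·3^1 + 1·3^2
  c_4 = 33 = 0·3^0 + 2·3^1 + 0·3^2 + 1·3^3
λ_0 = (2, 1, 0, 0)
λ_1 = (2, 1, 1, 2)
λ_2 = (2, 0, 1, 0)
λ_3 = (2, 1, 0, 1)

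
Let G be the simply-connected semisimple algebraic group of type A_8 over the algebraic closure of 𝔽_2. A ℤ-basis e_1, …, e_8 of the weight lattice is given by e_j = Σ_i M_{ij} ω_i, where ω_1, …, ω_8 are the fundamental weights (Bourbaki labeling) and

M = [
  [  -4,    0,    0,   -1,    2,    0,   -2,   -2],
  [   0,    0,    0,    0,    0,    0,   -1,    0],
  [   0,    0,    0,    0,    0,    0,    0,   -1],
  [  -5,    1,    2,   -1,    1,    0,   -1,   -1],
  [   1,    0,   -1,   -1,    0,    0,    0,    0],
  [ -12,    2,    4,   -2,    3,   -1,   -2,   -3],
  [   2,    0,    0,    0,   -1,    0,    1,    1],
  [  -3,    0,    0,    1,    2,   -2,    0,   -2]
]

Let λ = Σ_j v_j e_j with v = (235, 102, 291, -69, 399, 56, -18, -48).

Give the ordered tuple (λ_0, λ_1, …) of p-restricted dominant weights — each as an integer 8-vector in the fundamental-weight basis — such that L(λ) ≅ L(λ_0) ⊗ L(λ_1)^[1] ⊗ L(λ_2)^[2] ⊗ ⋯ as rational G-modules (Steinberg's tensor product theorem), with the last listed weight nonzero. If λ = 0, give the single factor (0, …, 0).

((1, 0, 0, 1, 1, 1, 1, 0), (1, 1, 0, 1, 0, 1, 0, 0), (0, 0, 0, 0, 1, 1, 1, 0), (1, 0, 0, 1, 1, 0, 0, 1), (1, 1, 1, 0, 0, 0, 0, 0), (1, 0, 1, 1, 0, 0, 0, 0))

Compute c_i = Σ_j M_{ij} v_j with v = (235, 102, 291, -69, 399, 56, -18, -48):
  c_1 = (-4)·(235) + (0)·(102) + (0)·(291) + (-1)·(-69) + (2)·(399) + (0)·(56) + (-2)·(-18) + (-2)·(-48) = 59
  c_2 = (0)·(235) + (0)·(102) + (0)·(291) + (0)·(-69) + (0)·(399) + (0)·(56) + (-1)·(-18) + (0)·(-48) = 18
  c_3 = (0)·(235) + (0)·(102) + (0)·(291) + (0)·(-69) + (0)·(399) + (0)·(56) + (0)·(-18) + (-1)·(-48) = 48
  c_4 = (-5)·(235) + (1)·(102) + (2)·(291) + (-1)·(-69) + (1)·(399) + (0)·(56) + (-1)·(-18) + (-1)·(-48) = 43
  c_5 = (1)·(235) + (0)·(102) + (-1)·(291) + (-1)·(-69) + (0)·(399) + (0)·(56) + (0)·(-18) + (0)·(-48) = 13
  c_6 = (-12)·(235) + (2)·(102) + (4)·(291) + (-2)·(-69) + (3)·(399) + (-1)·(56) + (-2)·(-18) + (-3)·(-48) = 7
  c_7 = (2)·(235) + (0)·(102) + (0)·(291) + (0)·(-69) + (-1)·(399) + (0)·(56) + (1)·(-18) + (1)·(-48) = 5
  c_8 = (-3)·(235) + (0)·(102) + (0)·(291) + (1)·(-69) + (2)·(399) + (-2)·(56) + (0)·(-18) + (-2)·(-48) = 8
p = 2; digits c_i = Σ_j d_{ij}·2^j, 0 ≤ d_{ij} < 2:
  c_1 = 59 = 1·2^0 + 1·2^1 + 0·2^2 + 1·2^3 + 1·2^4 + 1·2^5
  c_2 = 18 = 0·2^0 + 1·2^1 + 0·2^2 + 0·2^3 + 1·2^4
  c_3 = 48 = 0·2^0 + 0·2^1 + 0·2^2 + 0·2^3 + 1·2^4 + 1·2^5
  c_4 = 43 = 1·2^0 + 1·2^1 + 0·2^2 + 1·2^3 + 0·2^4 + 1·2^5
  c_5 = 13 = 1·2^0 + 0·2^1 + 1·2^2 + 1·2^3
  c_6 = 7 = 1·2^0 + 1·2^1 + 1·2^2
  c_7 = 5 = 1·2^0 + 0·2^1 + 1·2^2
  c_8 = 8 = 0·2^0 + 0·2^1 + 0·2^2 + 1·2^3
Factor λ_0 = (1, 0, 0, 1, 1, 1, 1, 0)
Factor λ_1 = (1, 1, 0, 1, 0, 1, 0, 0)
Factor λ_2 = (0, 0, 0, 0, 1, 1, 1, 0)
Factor λ_3 = (1, 0, 0, 1, 1, 0, 0, 1)
Factor λ_4 = (1, 1, 1, 0, 0, 0, 0, 0)
Factor λ_5 = (1, 0, 1, 1, 0, 0, 0, 0)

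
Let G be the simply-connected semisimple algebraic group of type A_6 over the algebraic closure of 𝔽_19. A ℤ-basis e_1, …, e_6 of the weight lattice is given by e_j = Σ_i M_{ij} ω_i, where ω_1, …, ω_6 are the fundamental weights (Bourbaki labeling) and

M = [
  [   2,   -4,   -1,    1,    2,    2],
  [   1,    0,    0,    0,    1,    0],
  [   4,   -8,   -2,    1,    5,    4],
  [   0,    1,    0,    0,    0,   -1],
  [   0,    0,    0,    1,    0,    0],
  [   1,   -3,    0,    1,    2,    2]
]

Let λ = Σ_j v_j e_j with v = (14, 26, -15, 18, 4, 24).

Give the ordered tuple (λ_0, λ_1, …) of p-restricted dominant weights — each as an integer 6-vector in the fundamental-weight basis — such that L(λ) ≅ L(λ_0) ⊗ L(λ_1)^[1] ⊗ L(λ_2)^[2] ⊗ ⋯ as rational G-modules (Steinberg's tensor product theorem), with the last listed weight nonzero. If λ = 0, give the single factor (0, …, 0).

((13, 18, 12, 2, 18, 10),)

Converting to the ω-basis (c_i = row i of M dotted with v = (14, 26, -15, 18, 4, 24)):
  c_1 = (2)·(14) + (-4)·(26) + (-1)·(-15) + (1)·(18) + (2)·(4) + (2)·(24) = 13
  c_2 = (1)·(14) + (0)·(26) + (0)·(-15) + (0)·(18) + (1)·(4) + (0)·(24) = 18
  c_3 = (4)·(14) + (-8)·(26) + (-2)·(-15) + (1)·(18) + (5)·(4) + (4)·(24) = 12
  c_4 = (0)·(14) + (1)·(26) + (0)·(-15) + (0)·(18) + (0)·(4) + (-1)·(24) = 2
  c_5 = (0)·(14) + (0)·(26) + (0)·(-15) + (1)·(18) + (0)·(4) + (0)·(24) = 18
  c_6 = (1)·(14) + (-3)·(26) + (0)·(-15) + (1)·(18) + (2)·(4) + (2)·(24) = 10
Expand coordinatewise in base 19:
  c_1 = 13 = 13·19^0
  c_2 = 18 = 18·19^0
  c_3 = 12 = 12·19^0
  c_4 = 2 = 2·19^0
  c_5 = 18 = 18·19^0
  c_6 = 10 = 10·19^0
p-restricted factor λ_0 = (13, 18, 12, 2, 18, 10)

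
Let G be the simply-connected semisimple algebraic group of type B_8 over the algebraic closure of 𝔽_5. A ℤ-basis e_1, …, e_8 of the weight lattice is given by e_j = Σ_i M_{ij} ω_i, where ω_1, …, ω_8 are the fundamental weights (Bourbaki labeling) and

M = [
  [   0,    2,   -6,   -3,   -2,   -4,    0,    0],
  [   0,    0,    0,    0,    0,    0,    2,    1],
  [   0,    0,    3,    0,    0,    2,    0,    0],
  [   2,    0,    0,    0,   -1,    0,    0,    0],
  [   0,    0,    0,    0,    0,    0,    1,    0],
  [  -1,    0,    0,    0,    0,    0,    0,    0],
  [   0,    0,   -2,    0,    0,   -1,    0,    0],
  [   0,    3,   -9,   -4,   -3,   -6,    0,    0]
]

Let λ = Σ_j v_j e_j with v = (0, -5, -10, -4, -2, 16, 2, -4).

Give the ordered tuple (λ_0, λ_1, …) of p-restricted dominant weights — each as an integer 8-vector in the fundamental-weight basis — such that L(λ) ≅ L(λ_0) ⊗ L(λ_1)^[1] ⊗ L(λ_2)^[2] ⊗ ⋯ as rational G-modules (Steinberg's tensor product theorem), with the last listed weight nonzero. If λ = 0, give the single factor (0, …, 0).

In the fundamental-weight basis, λ has coordinates c = M·v (v = (0, -5, -10, -4, -2, 16, 2, -4)):
  c_1 = (0)·(0) + (2)·(-5) + (-6)·(-10) + (-3)·(-4) + (-2)·(-2) + (-4)·(16) + (0)·(2) + (0)·(-4) = 2
  c_2 = (0)·(0) + (0)·(-5) + (0)·(-10) + (0)·(-4) + (0)·(-2) + (0)·(16) + (2)·(2) + (1)·(-4) = 0
  c_3 = (0)·(0) + (0)·(-5) + (3)·(-10) + (0)·(-4) + (0)·(-2) + (2)·(16) + (0)·(2) + (0)·(-4) = 2
  c_4 = (2)·(0) + (0)·(-5) + (0)·(-10) + (0)·(-4) + (-1)·(-2) + (0)·(16) + (0)·(2) + (0)·(-4) = 2
  c_5 = (0)·(0) + (0)·(-5) + (0)·(-10) + (0)·(-4) + (0)·(-2) + (0)·(16) + (1)·(2) + (0)·(-4) = 2
  c_6 = (-1)·(0) + (0)·(-5) + (0)·(-10) + (0)·(-4) + (0)·(-2) + (0)·(16) + (0)·(2) + (0)·(-4) = 0
  c_7 = (0)·(0) + (0)·(-5) + (-2)·(-10) + (0)·(-4) + (0)·(-2) + (-1)·(16) + (0)·(2) + (0)·(-4) = 4
  c_8 = (0)·(0) + (3)·(-5) + (-9)·(-10) + (-4)·(-4) + (-3)·(-2) + (-6)·(16) + (0)·(2) + (0)·(-4) = 1
Writing each c_i in base p = 5:
  c_1 = 2 = 2·5^0
  c_2 = 0
  c_3 = 2 = 2·5^0
  c_4 = 2 = 2·5^0
  c_5 = 2 = 2·5^0
  c_6 = 0
  c_7 = 4 = 4·5^0
  c_8 = 1 = 1·5^0
λ_0 = (2, 0, 2, 2, 2, 0, 4, 1)

((2, 0, 2, 2, 2, 0, 4, 1),)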